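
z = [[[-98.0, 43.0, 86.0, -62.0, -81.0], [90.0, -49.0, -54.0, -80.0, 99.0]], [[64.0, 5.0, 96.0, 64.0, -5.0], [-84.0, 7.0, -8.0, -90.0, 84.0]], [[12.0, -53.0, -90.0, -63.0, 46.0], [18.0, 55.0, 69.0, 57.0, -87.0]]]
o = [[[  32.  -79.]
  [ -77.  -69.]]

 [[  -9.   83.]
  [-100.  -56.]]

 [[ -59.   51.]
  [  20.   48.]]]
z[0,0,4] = -81.0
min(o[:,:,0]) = -100.0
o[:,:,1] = [[-79.0, -69.0], [83.0, -56.0], [51.0, 48.0]]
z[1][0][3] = 64.0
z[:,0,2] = [86.0, 96.0, -90.0]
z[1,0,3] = 64.0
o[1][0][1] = 83.0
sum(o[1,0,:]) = 74.0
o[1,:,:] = [[-9.0, 83.0], [-100.0, -56.0]]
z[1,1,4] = 84.0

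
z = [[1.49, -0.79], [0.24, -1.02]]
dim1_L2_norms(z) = [1.69, 1.05]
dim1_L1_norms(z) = [2.28, 1.26]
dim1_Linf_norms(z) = [1.49, 1.02]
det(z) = -1.33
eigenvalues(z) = [1.41, -0.94]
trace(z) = 0.47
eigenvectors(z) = [[1.0, 0.31],[0.10, 0.95]]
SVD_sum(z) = [[1.29, -1.04], [0.64, -0.52]] + [[0.2, 0.25], [-0.40, -0.5]]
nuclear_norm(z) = 2.57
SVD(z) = [[-0.89, -0.45], [-0.45, 0.89]] @ diag([1.8508592778891697, 0.7186932123316471]) @ [[-0.78, 0.63], [-0.63, -0.78]]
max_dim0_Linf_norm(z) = 1.49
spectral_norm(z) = 1.85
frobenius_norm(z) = 1.99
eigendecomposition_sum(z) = [[1.46, -0.47], [0.14, -0.05]] + [[0.03, -0.32], [0.1, -0.97]]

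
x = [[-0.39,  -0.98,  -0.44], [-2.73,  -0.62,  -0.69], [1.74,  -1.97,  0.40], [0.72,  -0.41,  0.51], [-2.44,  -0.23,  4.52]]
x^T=[[-0.39,  -2.73,  1.74,  0.72,  -2.44], [-0.98,  -0.62,  -1.97,  -0.41,  -0.23], [-0.44,  -0.69,  0.4,  0.51,  4.52]]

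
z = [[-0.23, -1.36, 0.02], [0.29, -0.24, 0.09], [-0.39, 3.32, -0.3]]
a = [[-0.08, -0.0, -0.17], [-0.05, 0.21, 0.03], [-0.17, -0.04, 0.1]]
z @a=[[0.08, -0.29, 0.00], [-0.03, -0.05, -0.05], [-0.08, 0.71, 0.14]]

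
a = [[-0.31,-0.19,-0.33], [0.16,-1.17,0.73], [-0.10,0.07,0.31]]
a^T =[[-0.31, 0.16, -0.10], [-0.19, -1.17, 0.07], [-0.33, 0.73, 0.31]]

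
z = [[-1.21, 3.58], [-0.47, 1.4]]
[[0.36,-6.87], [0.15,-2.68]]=z @ [[4.17,0.38], [1.51,-1.79]]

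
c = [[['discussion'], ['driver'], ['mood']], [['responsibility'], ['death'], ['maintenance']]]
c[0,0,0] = 'discussion'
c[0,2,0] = 'mood'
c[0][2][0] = 'mood'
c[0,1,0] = 'driver'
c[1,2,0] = 'maintenance'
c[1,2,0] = 'maintenance'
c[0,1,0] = 'driver'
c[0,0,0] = 'discussion'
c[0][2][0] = 'mood'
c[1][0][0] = 'responsibility'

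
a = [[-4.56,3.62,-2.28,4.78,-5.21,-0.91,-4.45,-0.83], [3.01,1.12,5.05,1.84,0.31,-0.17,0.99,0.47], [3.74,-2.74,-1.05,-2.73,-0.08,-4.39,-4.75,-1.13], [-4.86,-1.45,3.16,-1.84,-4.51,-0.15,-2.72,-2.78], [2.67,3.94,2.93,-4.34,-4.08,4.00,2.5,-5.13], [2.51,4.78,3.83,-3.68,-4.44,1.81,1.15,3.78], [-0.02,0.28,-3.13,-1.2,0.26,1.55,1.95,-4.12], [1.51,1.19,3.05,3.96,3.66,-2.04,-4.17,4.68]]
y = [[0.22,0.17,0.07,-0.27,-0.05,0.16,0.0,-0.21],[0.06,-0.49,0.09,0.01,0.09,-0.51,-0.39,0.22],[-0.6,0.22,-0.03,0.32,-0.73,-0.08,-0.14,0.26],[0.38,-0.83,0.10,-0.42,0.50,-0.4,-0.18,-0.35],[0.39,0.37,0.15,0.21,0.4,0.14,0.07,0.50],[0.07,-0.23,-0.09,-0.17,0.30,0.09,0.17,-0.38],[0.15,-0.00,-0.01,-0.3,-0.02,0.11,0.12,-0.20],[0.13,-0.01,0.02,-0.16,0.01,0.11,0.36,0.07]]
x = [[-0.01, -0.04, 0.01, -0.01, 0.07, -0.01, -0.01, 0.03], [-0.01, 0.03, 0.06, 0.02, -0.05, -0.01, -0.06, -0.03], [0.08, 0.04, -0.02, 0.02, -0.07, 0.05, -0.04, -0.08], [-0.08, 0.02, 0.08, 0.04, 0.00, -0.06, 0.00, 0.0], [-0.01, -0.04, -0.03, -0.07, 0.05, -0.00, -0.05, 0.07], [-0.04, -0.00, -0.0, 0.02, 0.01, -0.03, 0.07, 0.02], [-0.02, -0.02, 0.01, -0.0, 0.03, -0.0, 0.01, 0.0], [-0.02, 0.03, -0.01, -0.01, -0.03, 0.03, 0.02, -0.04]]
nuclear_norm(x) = 0.63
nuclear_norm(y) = 4.56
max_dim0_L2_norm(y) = 1.09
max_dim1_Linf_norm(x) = 0.08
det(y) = 0.00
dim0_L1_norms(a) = [22.88, 19.12, 24.48, 24.37, 22.55, 15.02, 22.68, 22.92]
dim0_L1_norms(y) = [2.0, 2.32, 0.56, 1.86, 2.1, 1.6, 1.43, 2.19]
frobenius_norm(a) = 25.10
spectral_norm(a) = 14.40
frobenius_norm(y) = 2.28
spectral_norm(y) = 1.66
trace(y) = -0.04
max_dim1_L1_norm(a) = 29.59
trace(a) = -1.97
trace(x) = 0.03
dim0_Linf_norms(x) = [0.08, 0.04, 0.08, 0.07, 0.07, 0.06, 0.07, 0.08]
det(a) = -383765.86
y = x @ a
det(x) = -0.00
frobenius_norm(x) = 0.31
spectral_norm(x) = 0.21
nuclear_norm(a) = 60.73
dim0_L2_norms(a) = [9.12, 7.99, 9.17, 9.3, 9.87, 6.78, 8.92, 9.46]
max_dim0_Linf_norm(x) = 0.08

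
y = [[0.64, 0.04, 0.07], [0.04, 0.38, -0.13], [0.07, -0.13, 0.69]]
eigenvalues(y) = [0.32, 0.63, 0.76]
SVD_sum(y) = [[0.13, -0.08, 0.28],  [-0.08, 0.05, -0.17],  [0.28, -0.17, 0.58]] + [[0.49, 0.18, -0.19],[0.18, 0.06, -0.07],[-0.19, -0.07, 0.07]] + [[0.01, -0.06, -0.02],[-0.06, 0.27, 0.10],[-0.02, 0.10, 0.04]]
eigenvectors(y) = [[0.19, -0.89, 0.42], [-0.91, -0.32, -0.25], [-0.36, 0.33, 0.87]]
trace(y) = 1.71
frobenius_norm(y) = 1.04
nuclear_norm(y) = 1.71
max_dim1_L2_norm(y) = 0.71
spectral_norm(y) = 0.76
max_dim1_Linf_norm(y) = 0.69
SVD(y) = [[-0.42, -0.89, -0.19], [0.25, -0.32, 0.91], [-0.87, 0.33, 0.36]] @ diag([0.7614136041522581, 0.6279832239798318, 0.32060317186790993]) @ [[-0.42, 0.25, -0.87], [-0.89, -0.32, 0.33], [-0.19, 0.91, 0.36]]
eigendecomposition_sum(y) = [[0.01,-0.06,-0.02], [-0.06,0.27,0.10], [-0.02,0.10,0.04]] + [[0.49, 0.18, -0.19], [0.18, 0.06, -0.07], [-0.19, -0.07, 0.07]] + [[0.13, -0.08, 0.28], [-0.08, 0.05, -0.17], [0.28, -0.17, 0.58]]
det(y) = 0.15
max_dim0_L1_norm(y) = 0.89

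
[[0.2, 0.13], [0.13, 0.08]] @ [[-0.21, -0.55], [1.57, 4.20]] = [[0.16, 0.44], [0.10, 0.26]]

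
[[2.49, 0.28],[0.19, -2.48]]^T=[[2.49, 0.19], [0.28, -2.48]]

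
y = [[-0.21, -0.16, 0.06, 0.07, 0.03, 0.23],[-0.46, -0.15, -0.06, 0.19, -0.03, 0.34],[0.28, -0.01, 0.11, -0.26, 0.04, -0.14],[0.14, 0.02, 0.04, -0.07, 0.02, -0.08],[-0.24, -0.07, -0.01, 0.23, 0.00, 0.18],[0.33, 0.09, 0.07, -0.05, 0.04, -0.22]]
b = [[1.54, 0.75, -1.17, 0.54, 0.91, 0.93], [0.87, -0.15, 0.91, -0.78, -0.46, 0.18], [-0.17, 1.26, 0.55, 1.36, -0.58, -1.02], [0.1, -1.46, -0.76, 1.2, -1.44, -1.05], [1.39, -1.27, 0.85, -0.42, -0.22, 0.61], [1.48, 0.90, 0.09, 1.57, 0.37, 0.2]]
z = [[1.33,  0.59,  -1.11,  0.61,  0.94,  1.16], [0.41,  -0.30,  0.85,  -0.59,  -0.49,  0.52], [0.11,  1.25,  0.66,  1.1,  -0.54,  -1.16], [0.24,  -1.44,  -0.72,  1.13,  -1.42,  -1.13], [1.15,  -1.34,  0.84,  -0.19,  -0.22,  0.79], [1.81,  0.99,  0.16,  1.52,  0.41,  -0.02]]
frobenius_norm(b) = 5.63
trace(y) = -0.54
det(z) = 2.46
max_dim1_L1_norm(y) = 1.23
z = y + b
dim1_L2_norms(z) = [2.44, 1.36, 2.2, 2.69, 2.13, 2.6]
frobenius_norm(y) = 1.03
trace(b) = 3.12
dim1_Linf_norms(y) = [0.23, 0.46, 0.28, 0.14, 0.24, 0.33]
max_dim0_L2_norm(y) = 0.72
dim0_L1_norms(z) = [5.05, 5.91, 4.34, 5.14, 4.02, 4.78]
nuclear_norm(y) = 1.40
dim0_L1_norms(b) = [5.55, 5.79, 4.33, 5.87, 3.98, 3.99]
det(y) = 0.00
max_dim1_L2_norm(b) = 2.71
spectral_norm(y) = 0.99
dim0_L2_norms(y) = [0.72, 0.25, 0.16, 0.41, 0.07, 0.52]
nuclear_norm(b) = 11.68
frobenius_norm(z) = 5.58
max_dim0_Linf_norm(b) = 1.57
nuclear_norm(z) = 11.53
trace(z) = 2.58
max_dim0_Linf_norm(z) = 1.81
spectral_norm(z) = 3.34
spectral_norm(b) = 3.29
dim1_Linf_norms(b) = [1.54, 0.91, 1.36, 1.46, 1.39, 1.57]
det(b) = 0.31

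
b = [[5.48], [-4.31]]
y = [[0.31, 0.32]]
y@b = [[0.32]]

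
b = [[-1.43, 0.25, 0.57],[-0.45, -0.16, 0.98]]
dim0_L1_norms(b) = [1.88, 0.41, 1.55]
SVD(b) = [[-0.86, -0.51], [-0.51, 0.86]] @ diag([1.7687403697324529, 0.7016819111810609]) @ [[0.82,-0.07,-0.56], [0.5,-0.38,0.78]]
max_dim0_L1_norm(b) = 1.88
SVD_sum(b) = [[-1.25, 0.11, 0.85], [-0.75, 0.07, 0.51]] + [[-0.18, 0.14, -0.28], [0.30, -0.23, 0.47]]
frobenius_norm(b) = 1.90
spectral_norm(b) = 1.77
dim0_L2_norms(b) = [1.5, 0.3, 1.13]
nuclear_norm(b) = 2.47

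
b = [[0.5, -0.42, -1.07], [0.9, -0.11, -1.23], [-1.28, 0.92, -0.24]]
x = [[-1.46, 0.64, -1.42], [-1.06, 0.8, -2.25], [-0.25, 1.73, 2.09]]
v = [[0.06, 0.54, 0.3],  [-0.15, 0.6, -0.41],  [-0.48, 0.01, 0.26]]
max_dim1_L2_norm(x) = 2.72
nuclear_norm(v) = 1.87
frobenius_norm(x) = 4.34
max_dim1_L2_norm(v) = 0.74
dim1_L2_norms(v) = [0.62, 0.74, 0.55]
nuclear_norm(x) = 6.44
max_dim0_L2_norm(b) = 1.65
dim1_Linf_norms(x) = [1.46, 2.25, 2.09]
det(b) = -0.91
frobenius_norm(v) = 1.11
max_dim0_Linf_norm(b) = 1.28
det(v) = 0.22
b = x @ v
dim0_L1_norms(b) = [2.68, 1.45, 2.54]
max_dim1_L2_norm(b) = 1.59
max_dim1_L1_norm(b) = 2.44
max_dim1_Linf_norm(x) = 2.25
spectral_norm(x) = 3.61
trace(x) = 1.43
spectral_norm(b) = 2.13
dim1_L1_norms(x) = [3.52, 4.11, 4.07]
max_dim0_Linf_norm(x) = 2.25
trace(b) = 0.15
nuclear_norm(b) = 3.79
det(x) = -4.03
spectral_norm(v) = 0.82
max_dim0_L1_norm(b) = 2.68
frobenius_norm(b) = 2.54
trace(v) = 0.92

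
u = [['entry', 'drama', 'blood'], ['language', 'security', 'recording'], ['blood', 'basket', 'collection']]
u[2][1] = 'basket'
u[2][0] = 'blood'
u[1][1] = 'security'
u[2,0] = 'blood'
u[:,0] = ['entry', 'language', 'blood']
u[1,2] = 'recording'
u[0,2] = 'blood'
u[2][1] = 'basket'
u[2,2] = 'collection'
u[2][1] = 'basket'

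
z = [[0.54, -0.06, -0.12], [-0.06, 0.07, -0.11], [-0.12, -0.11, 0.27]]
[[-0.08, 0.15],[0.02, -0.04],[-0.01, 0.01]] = z @[[-0.29, 0.32], [-0.56, 0.06], [-0.38, 0.20]]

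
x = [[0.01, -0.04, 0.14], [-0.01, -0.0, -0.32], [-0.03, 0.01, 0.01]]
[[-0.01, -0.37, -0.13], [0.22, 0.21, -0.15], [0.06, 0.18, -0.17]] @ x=[[0.01, -0.0, 0.12], [0.0, -0.01, -0.04], [0.0, -0.0, -0.05]]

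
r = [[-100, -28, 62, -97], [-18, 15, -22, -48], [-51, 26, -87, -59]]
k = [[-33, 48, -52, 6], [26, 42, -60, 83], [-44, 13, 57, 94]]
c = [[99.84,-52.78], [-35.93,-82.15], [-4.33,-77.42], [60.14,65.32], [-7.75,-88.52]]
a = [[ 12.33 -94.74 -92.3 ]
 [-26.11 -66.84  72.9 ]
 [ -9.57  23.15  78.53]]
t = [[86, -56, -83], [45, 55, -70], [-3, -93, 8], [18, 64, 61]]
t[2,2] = 8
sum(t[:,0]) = 146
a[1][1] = -66.84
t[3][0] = 18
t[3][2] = 61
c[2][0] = -4.33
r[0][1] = -28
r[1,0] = -18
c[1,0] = -35.93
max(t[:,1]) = 64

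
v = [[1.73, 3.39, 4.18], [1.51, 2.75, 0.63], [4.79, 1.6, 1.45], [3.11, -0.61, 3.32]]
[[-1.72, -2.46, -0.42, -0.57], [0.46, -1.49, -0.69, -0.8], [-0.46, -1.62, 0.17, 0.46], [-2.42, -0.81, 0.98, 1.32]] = v @ [[-0.00, -0.14, 0.11, 0.2], [0.32, -0.42, -0.34, -0.43], [-0.67, -0.19, 0.13, 0.13]]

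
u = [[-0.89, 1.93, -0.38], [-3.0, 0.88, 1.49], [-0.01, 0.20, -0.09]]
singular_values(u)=[3.69, 1.76, 0.0]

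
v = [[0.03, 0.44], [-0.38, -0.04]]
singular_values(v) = [0.46, 0.36]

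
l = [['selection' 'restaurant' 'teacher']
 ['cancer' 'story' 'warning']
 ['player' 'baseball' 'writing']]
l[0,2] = 'teacher'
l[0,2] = 'teacher'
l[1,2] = 'warning'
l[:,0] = ['selection', 'cancer', 'player']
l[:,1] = ['restaurant', 'story', 'baseball']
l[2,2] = 'writing'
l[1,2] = 'warning'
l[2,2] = 'writing'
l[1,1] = 'story'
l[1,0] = 'cancer'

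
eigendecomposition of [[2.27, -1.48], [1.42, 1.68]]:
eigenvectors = [[0.71+0.00j, 0.71-0.00j], [0.14-0.69j, (0.14+0.69j)]]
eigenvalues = [(1.98+1.42j), (1.98-1.42j)]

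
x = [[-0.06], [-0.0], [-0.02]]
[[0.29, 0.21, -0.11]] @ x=[[-0.02]]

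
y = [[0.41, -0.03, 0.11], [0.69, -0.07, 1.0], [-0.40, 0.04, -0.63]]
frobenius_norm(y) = 1.49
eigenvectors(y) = [[0.08, 0.77, 0.07],[0.84, 0.57, 1.00],[-0.53, -0.29, 0.02]]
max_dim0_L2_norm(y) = 1.19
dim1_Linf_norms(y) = [0.41, 1.0, 0.63]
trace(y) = -0.29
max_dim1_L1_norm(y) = 1.76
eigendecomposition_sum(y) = [[0.04, -0.0, 0.09], [0.41, -0.05, 0.99], [-0.26, 0.03, -0.62]] + [[0.37,  -0.03,  0.02],  [0.28,  -0.02,  0.01],  [-0.14,  0.01,  -0.01]] + [[0.00, -0.00, -0.0],  [0.0, -0.00, -0.00],  [0.0, -0.00, -0.0]]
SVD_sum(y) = [[0.20, -0.02, 0.27], [0.72, -0.07, 0.98], [-0.44, 0.04, -0.60]] + [[0.21,-0.01,-0.16], [-0.03,0.0,0.02], [0.04,-0.0,-0.03]] + [[0.0, 0.0, 0.00], [-0.00, -0.00, -0.00], [-0.00, -0.00, -0.0]]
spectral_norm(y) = 1.47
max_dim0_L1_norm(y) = 1.74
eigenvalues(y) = [-0.63, 0.35, -0.0]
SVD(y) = [[-0.23, 0.97, -0.09], [-0.83, -0.15, 0.54], [0.51, 0.19, 0.84]] @ diag([1.4650109362294892, 0.272654965893859, 0.0014920795603287178]) @ [[-0.59, 0.06, -0.80],[0.80, -0.04, -0.6],[-0.07, -1.0, -0.02]]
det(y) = 0.00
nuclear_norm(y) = 1.74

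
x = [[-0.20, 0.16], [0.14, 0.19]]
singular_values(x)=[0.26, 0.23]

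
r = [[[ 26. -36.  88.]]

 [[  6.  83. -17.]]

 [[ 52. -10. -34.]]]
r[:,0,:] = [[26.0, -36.0, 88.0], [6.0, 83.0, -17.0], [52.0, -10.0, -34.0]]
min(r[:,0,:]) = -36.0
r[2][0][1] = -10.0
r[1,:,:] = [[6.0, 83.0, -17.0]]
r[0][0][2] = 88.0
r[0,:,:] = [[26.0, -36.0, 88.0]]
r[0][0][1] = -36.0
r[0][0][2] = 88.0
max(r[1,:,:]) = 83.0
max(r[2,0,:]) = 52.0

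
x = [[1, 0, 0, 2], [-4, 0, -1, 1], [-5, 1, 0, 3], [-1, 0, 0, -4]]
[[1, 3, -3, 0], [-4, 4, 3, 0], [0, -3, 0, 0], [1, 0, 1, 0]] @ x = [[4, -3, -3, -4], [-35, 3, -4, 5], [12, 0, 3, -3], [-4, 1, 0, 5]]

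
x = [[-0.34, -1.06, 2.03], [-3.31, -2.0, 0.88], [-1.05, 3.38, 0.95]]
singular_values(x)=[4.37, 3.48, 1.82]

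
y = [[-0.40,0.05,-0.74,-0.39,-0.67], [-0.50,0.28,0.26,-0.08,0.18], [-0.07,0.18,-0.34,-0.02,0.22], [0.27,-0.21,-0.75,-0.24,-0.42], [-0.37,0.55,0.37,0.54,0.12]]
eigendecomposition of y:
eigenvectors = [[(-0.16+0j), -0.77+0.00j, (-0.77-0j), -0.60+0.16j, (-0.6-0.16j)], [(0.67+0j), (-0.47-0.08j), (-0.47+0.08j), -0.66+0.00j, -0.66-0.00j], [(0.23+0j), -0.24+0.16j, (-0.24-0.16j), (-0.15+0j), -0.15-0.00j], [(-0.57+0j), (-0.05+0.17j), -0.05-0.17j, 0.25+0.19j, 0.25-0.19j], [(0.38+0j), 0.19-0.14j, (0.19+0.14j), (0.23-0.04j), (0.23+0.04j)]]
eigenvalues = [(0.65+0j), (-0.47+0.12j), (-0.47-0.12j), (-0.15+0.16j), (-0.15-0.16j)]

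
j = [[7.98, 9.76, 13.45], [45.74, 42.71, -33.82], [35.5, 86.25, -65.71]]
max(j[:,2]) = 13.45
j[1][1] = 42.71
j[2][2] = -65.71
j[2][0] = 35.5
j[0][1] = 9.76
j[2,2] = -65.71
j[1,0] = 45.74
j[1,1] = 42.71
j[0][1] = 9.76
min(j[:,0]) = 7.98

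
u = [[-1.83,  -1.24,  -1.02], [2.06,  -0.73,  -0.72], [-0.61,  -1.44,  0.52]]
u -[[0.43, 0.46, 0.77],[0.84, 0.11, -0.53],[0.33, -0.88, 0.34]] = [[-2.26, -1.70, -1.79],[1.22, -0.84, -0.19],[-0.94, -0.56, 0.18]]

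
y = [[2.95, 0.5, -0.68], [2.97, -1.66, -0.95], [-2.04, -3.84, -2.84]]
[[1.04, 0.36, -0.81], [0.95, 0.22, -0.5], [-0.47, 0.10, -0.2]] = y @ [[0.31, 0.06, -0.14], [0.06, 0.09, -0.2], [-0.14, -0.20, 0.44]]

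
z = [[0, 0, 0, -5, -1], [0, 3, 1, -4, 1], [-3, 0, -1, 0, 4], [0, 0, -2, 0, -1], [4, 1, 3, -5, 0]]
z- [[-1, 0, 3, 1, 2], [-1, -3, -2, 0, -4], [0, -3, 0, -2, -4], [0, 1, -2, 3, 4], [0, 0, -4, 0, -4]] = [[1, 0, -3, -6, -3], [1, 6, 3, -4, 5], [-3, 3, -1, 2, 8], [0, -1, 0, -3, -5], [4, 1, 7, -5, 4]]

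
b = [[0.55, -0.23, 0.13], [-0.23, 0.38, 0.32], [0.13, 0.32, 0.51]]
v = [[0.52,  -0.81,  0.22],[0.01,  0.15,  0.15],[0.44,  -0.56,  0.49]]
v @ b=[[0.50, -0.36, -0.08],[-0.01, 0.10, 0.13],[0.43, -0.16, 0.13]]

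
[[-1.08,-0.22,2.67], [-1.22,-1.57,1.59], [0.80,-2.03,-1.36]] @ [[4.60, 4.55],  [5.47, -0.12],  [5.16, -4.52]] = [[7.61, -16.96], [-6.00, -12.55], [-14.44, 10.03]]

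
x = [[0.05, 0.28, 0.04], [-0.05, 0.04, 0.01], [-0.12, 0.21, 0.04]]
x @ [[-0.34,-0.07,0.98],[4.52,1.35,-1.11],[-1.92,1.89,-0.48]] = [[1.17, 0.45, -0.28], [0.18, 0.08, -0.10], [0.91, 0.37, -0.37]]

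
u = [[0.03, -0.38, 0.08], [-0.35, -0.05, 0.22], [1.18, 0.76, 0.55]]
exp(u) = [[1.14, -0.36, 0.06], [-0.21, 1.1, 0.29], [1.52, 0.77, 1.90]]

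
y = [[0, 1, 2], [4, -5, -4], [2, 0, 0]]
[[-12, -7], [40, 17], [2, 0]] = y@[[1, 0], [-4, -1], [-4, -3]]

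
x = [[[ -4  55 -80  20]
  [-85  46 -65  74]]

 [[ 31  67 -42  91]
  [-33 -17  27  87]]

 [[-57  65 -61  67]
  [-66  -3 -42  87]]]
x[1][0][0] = 31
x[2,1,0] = -66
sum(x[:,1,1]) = 26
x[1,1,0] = -33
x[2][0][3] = 67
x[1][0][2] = -42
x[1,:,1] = [67, -17]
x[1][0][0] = 31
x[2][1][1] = -3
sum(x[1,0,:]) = 147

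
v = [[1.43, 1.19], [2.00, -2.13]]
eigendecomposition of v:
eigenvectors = [[0.9, -0.28],[0.44, 0.96]]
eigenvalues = [2.01, -2.71]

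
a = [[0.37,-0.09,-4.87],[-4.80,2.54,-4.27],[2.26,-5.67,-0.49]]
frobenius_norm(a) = 10.44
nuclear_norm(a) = 16.50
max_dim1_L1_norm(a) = 11.61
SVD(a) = [[-0.28, 0.69, -0.67], [-0.8, 0.22, 0.56], [0.54, 0.69, 0.48]] @ diag([8.363413682644454, 5.8078914390295955, 2.324802917539939]) @ [[0.59, -0.60, 0.54], [0.13, -0.59, -0.8], [-0.8, -0.54, 0.27]]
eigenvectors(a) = [[(0.33-0.48j), 0.33+0.48j, 0.52+0.00j], [0.59+0.00j, 0.59-0.00j, 0.65+0.00j], [(-0.54+0.12j), -0.54-0.12j, (0.56+0j)]]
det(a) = -112.92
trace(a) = 2.42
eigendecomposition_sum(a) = [[0.47+2.78j, 0.78-2.22j, (-1.34-0j)], [-2.05+1.99j, 2.30-0.63j, (-0.77-1.12j)], [(1.43-2.22j), (-1.95+1.05j), 0.93+0.85j]] + [[(0.47-2.78j), 0.78+2.22j, -1.34+0.00j], [(-2.05-1.99j), (2.3+0.63j), (-0.77+1.12j)], [1.43+2.22j, (-1.95-1.05j), (0.93-0.85j)]] + [[-0.56-0.00j,(-1.65-0j),-2.18-0.00j], [-0.70-0.00j,(-2.07-0j),-2.73-0.00j], [-0.60-0.00j,-1.78-0.00j,(-2.35-0j)]]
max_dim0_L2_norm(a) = 6.5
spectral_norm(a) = 8.36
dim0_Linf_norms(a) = [4.8, 5.67, 4.87]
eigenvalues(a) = [(3.7+3j), (3.7-3j), (-4.98+0j)]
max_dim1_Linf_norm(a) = 5.67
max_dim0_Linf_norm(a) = 5.67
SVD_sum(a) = [[-1.39, 1.42, -1.27], [-3.92, 4.01, -3.59], [2.64, -2.7, 2.41]] + [[0.51, -2.35, -3.18], [0.17, -0.76, -1.03], [0.52, -2.37, -3.21]] + [[1.24, 0.84, -0.42], [-1.04, -0.71, 0.35], [-0.90, -0.61, 0.30]]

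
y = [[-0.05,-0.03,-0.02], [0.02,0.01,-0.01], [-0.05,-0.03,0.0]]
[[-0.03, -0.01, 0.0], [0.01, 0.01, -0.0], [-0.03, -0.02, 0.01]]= y @[[0.66, -0.18, 0.01], [-0.18, 0.85, -0.21], [0.01, -0.21, 0.05]]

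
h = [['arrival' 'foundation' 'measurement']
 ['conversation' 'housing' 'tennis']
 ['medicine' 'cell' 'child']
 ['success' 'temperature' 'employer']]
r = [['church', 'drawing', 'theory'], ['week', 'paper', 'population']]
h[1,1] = 'housing'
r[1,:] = ['week', 'paper', 'population']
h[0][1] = 'foundation'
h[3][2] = 'employer'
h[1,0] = 'conversation'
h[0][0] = 'arrival'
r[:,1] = ['drawing', 'paper']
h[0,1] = 'foundation'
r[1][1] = 'paper'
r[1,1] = 'paper'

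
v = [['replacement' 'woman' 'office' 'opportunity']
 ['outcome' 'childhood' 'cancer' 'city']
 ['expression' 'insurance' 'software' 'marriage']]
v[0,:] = ['replacement', 'woman', 'office', 'opportunity']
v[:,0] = ['replacement', 'outcome', 'expression']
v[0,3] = 'opportunity'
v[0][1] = 'woman'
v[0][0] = 'replacement'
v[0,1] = 'woman'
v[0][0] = 'replacement'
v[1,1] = 'childhood'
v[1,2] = 'cancer'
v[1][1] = 'childhood'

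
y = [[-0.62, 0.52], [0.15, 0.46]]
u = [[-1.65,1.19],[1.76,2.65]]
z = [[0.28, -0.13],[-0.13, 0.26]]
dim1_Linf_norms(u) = [1.65, 2.65]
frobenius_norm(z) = 0.42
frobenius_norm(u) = 3.78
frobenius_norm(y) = 0.94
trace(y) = -0.16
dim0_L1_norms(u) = [3.41, 3.84]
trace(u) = 1.00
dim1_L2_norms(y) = [0.81, 0.48]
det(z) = 0.06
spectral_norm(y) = 0.84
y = u @ z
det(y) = -0.36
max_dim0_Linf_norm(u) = 2.65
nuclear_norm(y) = 1.27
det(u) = -6.47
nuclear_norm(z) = 0.54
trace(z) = 0.54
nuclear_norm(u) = 5.21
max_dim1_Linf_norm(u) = 2.65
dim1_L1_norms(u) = [2.84, 4.41]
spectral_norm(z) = 0.40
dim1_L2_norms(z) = [0.31, 0.29]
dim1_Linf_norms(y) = [0.62, 0.46]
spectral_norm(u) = 3.18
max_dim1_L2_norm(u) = 3.18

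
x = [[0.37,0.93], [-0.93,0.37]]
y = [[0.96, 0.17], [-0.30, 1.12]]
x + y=[[1.33, 1.10],[-1.23, 1.49]]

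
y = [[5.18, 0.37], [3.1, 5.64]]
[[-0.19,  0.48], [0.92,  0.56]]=y @ [[-0.05, 0.09],[0.19, 0.05]]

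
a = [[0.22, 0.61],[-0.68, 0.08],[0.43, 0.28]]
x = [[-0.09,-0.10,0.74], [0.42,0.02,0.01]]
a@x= [[0.24, -0.01, 0.17], [0.09, 0.07, -0.5], [0.08, -0.04, 0.32]]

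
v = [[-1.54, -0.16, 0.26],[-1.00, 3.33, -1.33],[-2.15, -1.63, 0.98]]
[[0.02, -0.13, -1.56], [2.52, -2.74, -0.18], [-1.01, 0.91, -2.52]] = v@[[-0.20, 0.12, 0.97], [0.33, -0.93, 0.18], [-0.92, -0.36, -0.14]]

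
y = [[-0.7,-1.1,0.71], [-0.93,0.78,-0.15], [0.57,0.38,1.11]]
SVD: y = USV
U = [[0.88,-0.42,-0.24], [-0.43,-0.43,-0.79], [0.22,0.80,-0.56]]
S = [1.53, 1.39, 1.06]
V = [[-0.06, -0.79, 0.61], [0.83, 0.3, 0.47], [0.56, -0.53, -0.64]]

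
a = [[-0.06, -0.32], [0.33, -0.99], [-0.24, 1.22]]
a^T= [[-0.06, 0.33, -0.24], [-0.32, -0.99, 1.22]]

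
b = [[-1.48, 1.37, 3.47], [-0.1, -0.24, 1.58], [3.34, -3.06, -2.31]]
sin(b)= [[1.89,-2.0,0.12], [1.22,-1.54,0.21], [-0.30,0.53,0.87]]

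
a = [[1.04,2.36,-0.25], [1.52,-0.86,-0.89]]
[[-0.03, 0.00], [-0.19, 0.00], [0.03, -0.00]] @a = [[-0.03, -0.07, 0.01], [-0.20, -0.45, 0.05], [0.03, 0.07, -0.01]]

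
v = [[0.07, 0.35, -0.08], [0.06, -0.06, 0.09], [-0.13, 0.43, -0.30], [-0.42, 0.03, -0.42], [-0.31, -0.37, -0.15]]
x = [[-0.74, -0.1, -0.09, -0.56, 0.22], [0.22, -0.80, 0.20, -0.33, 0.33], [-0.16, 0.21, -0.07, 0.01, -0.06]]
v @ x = [[0.04, -0.30, 0.07, -0.16, 0.14], [-0.07, 0.06, -0.02, -0.01, -0.01], [0.24, -0.39, 0.12, -0.07, 0.13], [0.38, -0.07, 0.07, 0.22, -0.06], [0.17, 0.3, -0.04, 0.29, -0.18]]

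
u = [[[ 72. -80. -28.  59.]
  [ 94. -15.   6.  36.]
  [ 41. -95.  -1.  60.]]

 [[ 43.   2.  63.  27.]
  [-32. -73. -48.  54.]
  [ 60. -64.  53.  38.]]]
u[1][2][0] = 60.0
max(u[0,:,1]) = -15.0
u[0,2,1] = -95.0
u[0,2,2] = -1.0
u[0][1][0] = 94.0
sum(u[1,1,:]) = -99.0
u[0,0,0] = 72.0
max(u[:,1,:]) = 94.0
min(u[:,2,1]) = -95.0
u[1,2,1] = -64.0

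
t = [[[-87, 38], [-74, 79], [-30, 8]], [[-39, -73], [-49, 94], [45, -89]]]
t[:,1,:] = [[-74, 79], [-49, 94]]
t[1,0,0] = -39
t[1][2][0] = 45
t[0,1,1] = 79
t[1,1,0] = -49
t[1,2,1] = -89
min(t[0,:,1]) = 8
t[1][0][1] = -73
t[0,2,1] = 8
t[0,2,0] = -30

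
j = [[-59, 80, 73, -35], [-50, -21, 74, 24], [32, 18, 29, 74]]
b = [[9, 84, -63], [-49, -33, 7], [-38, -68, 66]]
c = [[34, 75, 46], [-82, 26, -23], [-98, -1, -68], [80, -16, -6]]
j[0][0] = -59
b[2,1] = -68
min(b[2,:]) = -68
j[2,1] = 18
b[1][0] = -49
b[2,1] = -68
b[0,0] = 9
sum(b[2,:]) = -40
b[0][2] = -63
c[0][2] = 46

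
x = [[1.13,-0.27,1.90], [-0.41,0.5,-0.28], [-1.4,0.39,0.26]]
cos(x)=[[1.42, -0.07, -1.84], [0.25, 0.84, 0.56], [1.41, -0.44, 2.36]]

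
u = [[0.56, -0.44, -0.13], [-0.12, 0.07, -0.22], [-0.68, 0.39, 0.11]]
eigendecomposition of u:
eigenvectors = [[-0.64, 0.55, -0.46],  [-0.17, 0.75, -0.52],  [0.75, 0.36, 0.72]]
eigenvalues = [0.6, -0.12, 0.27]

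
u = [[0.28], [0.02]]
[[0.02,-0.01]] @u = [[0.01]]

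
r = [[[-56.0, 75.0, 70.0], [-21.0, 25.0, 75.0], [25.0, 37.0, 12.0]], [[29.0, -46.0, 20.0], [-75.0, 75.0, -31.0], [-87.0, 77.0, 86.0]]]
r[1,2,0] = -87.0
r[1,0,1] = -46.0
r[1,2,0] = -87.0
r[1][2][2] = 86.0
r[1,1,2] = -31.0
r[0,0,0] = -56.0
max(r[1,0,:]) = 29.0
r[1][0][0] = 29.0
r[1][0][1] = -46.0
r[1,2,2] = 86.0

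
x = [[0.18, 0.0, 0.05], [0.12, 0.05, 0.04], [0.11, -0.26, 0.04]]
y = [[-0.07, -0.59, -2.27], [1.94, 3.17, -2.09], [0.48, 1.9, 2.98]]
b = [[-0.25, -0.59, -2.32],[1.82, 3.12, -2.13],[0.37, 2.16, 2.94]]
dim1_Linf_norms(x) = [0.18, 0.12, 0.26]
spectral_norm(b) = 4.35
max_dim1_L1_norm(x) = 0.41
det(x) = 0.00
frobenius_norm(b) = 6.07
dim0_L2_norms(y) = [2.0, 3.74, 4.29]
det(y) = -1.85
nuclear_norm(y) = 8.63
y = x + b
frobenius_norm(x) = 0.37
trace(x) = 0.27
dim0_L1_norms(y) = [2.49, 5.66, 7.34]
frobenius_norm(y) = 6.03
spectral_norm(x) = 0.30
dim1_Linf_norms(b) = [2.32, 3.12, 2.94]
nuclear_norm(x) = 0.52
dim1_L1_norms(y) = [2.93, 7.2, 5.36]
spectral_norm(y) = 4.38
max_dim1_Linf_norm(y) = 3.17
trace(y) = 6.08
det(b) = -6.26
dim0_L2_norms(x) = [0.24, 0.26, 0.08]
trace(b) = 5.81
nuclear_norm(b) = 8.91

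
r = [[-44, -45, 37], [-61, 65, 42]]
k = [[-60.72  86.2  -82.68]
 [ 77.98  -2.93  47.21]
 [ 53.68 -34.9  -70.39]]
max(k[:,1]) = 86.2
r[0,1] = -45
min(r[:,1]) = -45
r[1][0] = -61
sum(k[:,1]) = 48.37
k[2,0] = 53.68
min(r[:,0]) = -61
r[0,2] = 37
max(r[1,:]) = 65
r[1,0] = -61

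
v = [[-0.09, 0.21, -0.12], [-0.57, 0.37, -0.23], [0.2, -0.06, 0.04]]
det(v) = -0.00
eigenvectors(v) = [[-0.37+0.35j, (-0.37-0.35j), -0.04+0.00j],  [(-0.82+0j), -0.82-0.00j, (0.48+0j)],  [0.18+0.16j, 0.18-0.16j, (0.87+0j)]]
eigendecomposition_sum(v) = [[(-0.04+0.21j), 0.10-0.06j, -0.06+0.04j], [(-0.29+0.2j), (0.19+0.05j), (-0.11-0.02j)], [0.10+0.01j, -0.03-0.05j, 0.02+0.03j]] + [[-0.04-0.21j, 0.10+0.06j, -0.06-0.04j], [(-0.29-0.2j), (0.19-0.05j), -0.11+0.02j], [(0.1-0.01j), -0.03+0.05j, 0.02-0.03j]] + [[(-0+0j), 0.00+0.00j, -0j],[-0j, -0.00-0.00j, -0.00+0.00j],[-0j, -0.00-0.00j, (-0+0j)]]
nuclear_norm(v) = 0.93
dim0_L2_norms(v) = [0.61, 0.43, 0.26]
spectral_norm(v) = 0.78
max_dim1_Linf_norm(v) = 0.57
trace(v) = 0.32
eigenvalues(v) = [(0.16+0.29j), (0.16-0.29j), (-0+0j)]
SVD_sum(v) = [[-0.17,  0.12,  -0.07], [-0.56,  0.38,  -0.24], [0.16,  -0.11,  0.07]] + [[0.08, 0.09, -0.05],[-0.01, -0.01, 0.01],[0.04, 0.05, -0.03]] + [[-0.00, 0.00, 0.0], [0.00, -0.00, -0.0], [0.0, -0.0, -0.00]]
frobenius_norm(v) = 0.79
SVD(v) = [[-0.29, 0.87, -0.39], [-0.92, -0.14, 0.36], [0.26, 0.47, 0.85]] @ diag([0.7771236414051794, 0.15025414652207217, 0.0015929287736118501]) @ [[0.78, -0.54, 0.33],[0.63, 0.69, -0.36],[0.04, -0.49, -0.87]]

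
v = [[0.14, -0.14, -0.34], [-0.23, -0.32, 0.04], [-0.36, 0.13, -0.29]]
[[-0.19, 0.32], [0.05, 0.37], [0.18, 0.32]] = v@[[-0.56, -0.55], [0.27, -0.87], [0.21, -0.8]]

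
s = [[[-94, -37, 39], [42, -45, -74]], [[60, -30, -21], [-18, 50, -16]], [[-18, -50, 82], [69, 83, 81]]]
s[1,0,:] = [60, -30, -21]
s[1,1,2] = -16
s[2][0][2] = 82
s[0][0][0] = -94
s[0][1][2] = -74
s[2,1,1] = 83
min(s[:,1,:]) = -74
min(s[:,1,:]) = -74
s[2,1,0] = 69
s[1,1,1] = 50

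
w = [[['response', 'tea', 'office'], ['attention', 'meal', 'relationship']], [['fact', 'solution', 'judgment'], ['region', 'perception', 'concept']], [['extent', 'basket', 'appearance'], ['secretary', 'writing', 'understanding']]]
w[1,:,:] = [['fact', 'solution', 'judgment'], ['region', 'perception', 'concept']]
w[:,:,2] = [['office', 'relationship'], ['judgment', 'concept'], ['appearance', 'understanding']]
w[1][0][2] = 'judgment'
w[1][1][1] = 'perception'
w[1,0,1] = 'solution'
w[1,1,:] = ['region', 'perception', 'concept']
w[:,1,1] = ['meal', 'perception', 'writing']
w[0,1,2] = 'relationship'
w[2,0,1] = 'basket'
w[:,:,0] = [['response', 'attention'], ['fact', 'region'], ['extent', 'secretary']]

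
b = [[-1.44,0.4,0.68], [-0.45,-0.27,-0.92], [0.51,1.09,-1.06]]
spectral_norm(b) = 1.93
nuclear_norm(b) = 4.22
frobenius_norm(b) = 2.53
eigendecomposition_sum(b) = [[-1.36+0.00j,  (-0.26+0j),  0.87+0.00j], [0.07-0.00j,  0.01-0.00j,  -0.04-0.00j], [0.78-0.00j,  (0.15-0j),  -0.50-0.00j]] + [[-0.04+0.15j, (0.33+0.05j), (-0.1+0.26j)], [(-0.26-0.09j), (-0.14+0.57j), -0.44-0.20j], [(-0.14+0.21j), 0.47+0.25j, -0.28+0.34j]] + [[(-0.04-0.15j), 0.33-0.05j, -0.10-0.26j], [(-0.26+0.09j), -0.14-0.57j, -0.44+0.20j], [-0.14-0.21j, 0.47-0.25j, -0.28-0.34j]]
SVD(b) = [[-0.71, -0.69, 0.17], [0.14, -0.37, -0.92], [0.69, -0.62, 0.36]] @ diag([1.9259047932259363, 1.3120607839642113, 0.9792789319762698]) @ [[0.68, 0.22, -0.70],[0.64, -0.65, 0.41],[0.36, 0.72, 0.59]]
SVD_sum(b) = [[-0.93,-0.31,0.95], [0.19,0.06,-0.19], [0.90,0.30,-0.93]] + [[-0.57, 0.59, -0.37], [-0.31, 0.32, -0.20], [-0.52, 0.53, -0.34]] + [[0.06, 0.12, 0.1],[-0.33, -0.65, -0.53],[0.13, 0.26, 0.21]]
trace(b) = -2.77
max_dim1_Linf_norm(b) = 1.44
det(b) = -2.47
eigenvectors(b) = [[-0.87+0.00j,0.03+0.38j,0.03-0.38j], [0.04+0.00j,-0.68+0.00j,-0.68-0.00j], [0.50+0.00j,-0.16+0.60j,(-0.16-0.6j)]]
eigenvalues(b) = [(-1.85+0j), (-0.46+1.06j), (-0.46-1.06j)]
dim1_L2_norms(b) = [1.64, 1.06, 1.6]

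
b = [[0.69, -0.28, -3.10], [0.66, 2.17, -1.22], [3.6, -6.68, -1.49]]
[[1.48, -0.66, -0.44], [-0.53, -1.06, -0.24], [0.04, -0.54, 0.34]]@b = [[-1.0, 1.09, -3.13],  [-1.93, -0.55, 3.29],  [0.90, -3.45, 0.03]]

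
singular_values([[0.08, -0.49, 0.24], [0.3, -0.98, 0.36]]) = [1.22, 0.08]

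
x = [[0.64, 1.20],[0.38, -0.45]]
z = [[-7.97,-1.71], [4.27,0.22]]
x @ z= [[0.02, -0.83], [-4.95, -0.75]]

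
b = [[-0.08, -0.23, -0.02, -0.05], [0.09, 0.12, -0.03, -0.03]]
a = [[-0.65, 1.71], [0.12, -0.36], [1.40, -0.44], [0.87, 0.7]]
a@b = [[0.21, 0.35, -0.04, -0.02],[-0.04, -0.07, 0.01, 0.00],[-0.15, -0.37, -0.01, -0.06],[-0.01, -0.12, -0.04, -0.06]]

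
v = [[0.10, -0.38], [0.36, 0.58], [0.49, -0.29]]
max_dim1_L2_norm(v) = 0.68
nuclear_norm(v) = 1.37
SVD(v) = [[0.48, 0.25], [-0.83, 0.44], [0.28, 0.86]] @ diag([0.7544836666914141, 0.6126617310522007]) @ [[-0.15, -0.99], [0.99, -0.15]]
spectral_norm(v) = 0.75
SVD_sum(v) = [[-0.05,-0.36], [0.09,0.62], [-0.03,-0.21]] + [[0.15, -0.02],[0.27, -0.04],[0.52, -0.08]]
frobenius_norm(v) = 0.97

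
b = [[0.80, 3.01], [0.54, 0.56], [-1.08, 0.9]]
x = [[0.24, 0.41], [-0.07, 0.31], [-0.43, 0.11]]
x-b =[[-0.56, -2.60], [-0.61, -0.25], [0.65, -0.79]]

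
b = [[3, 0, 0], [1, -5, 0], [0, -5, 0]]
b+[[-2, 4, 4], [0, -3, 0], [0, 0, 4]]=[[1, 4, 4], [1, -8, 0], [0, -5, 4]]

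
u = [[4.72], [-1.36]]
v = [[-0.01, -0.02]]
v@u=[[-0.02]]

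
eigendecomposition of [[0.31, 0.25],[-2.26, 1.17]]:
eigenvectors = [[-0.18+0.26j, (-0.18-0.26j)],  [-0.95+0.00j, (-0.95-0j)]]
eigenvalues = [(0.74+0.62j), (0.74-0.62j)]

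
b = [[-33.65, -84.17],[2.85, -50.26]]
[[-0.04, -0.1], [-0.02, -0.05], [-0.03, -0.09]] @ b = [[1.06, 8.39], [0.53, 4.2], [0.75, 7.05]]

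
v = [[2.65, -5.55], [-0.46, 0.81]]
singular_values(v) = [6.22, 0.07]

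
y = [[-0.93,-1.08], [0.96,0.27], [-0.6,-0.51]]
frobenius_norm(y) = 1.91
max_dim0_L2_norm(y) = 1.47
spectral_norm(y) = 1.85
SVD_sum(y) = [[-1.09, -0.89],[0.71, 0.58],[-0.61, -0.5]] + [[0.16, -0.19],[0.25, -0.31],[0.01, -0.01]]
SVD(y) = [[-0.76, -0.53], [0.49, -0.85], [-0.43, -0.03]] @ diag([1.850824309535047, 0.4694138634873459]) @ [[0.78, 0.63], [-0.63, 0.78]]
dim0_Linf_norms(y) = [0.96, 1.08]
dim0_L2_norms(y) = [1.47, 1.22]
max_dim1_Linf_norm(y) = 1.08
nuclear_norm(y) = 2.32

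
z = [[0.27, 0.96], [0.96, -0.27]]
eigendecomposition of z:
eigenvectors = [[0.8, -0.60], [0.6, 0.80]]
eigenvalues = [1.0, -1.0]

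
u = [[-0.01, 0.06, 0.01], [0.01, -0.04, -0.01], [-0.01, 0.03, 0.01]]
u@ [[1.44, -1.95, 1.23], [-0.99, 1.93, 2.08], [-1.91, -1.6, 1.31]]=[[-0.09, 0.12, 0.13],  [0.07, -0.08, -0.08],  [-0.06, 0.06, 0.06]]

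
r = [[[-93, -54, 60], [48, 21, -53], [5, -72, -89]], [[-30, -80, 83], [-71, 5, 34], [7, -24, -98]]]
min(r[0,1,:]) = -53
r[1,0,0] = -30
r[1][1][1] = 5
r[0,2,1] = -72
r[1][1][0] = -71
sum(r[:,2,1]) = -96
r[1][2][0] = 7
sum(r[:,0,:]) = -114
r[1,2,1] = -24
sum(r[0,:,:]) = -227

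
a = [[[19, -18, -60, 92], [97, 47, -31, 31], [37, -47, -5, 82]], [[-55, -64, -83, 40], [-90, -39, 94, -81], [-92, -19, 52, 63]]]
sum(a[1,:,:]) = -274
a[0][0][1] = -18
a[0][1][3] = 31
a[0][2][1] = -47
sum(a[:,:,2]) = -33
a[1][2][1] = -19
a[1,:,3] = [40, -81, 63]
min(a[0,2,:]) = -47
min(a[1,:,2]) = -83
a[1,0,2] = -83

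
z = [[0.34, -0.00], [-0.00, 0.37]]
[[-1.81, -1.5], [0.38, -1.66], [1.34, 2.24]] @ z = [[-0.62, -0.55], [0.13, -0.61], [0.46, 0.83]]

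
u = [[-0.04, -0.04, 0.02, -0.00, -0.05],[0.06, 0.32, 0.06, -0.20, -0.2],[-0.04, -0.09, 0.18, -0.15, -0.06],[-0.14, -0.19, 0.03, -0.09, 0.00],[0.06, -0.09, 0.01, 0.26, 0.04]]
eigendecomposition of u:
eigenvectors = [[-0.03+0.00j, (0.12+0.27j), 0.12-0.27j, (-0.67+0j), 0.03+0.00j], [0.88+0.00j, (0.12+0.14j), 0.12-0.14j, 0.44+0.00j, (0.04+0j)], [(-0.04+0j), -0.10+0.22j, (-0.1-0.22j), (0.4+0j), 0.96+0.00j], [-0.29+0.00j, (-0.39+0.36j), -0.39-0.36j, (0.24+0j), (0.08+0j)], [(-0.37+0j), (0.74+0j), (0.74-0j), 0.38+0.00j, 0.25+0.00j]]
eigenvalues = [(0.47+0j), (-0.1+0.13j), (-0.1-0.13j), 0j, (0.15+0j)]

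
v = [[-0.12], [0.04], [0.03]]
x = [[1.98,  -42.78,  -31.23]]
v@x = [[-0.24, 5.13, 3.75], [0.08, -1.71, -1.25], [0.06, -1.28, -0.94]]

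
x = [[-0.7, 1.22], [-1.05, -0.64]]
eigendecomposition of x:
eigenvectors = [[(0.73+0j), 0.73-0.00j], [0.02+0.68j, 0.02-0.68j]]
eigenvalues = [(-0.67+1.13j), (-0.67-1.13j)]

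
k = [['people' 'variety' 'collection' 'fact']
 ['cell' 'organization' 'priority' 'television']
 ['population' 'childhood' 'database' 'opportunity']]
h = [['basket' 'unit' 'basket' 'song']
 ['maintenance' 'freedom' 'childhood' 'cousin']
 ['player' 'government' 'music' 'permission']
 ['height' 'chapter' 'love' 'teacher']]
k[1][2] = 'priority'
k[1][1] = 'organization'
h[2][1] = 'government'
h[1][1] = 'freedom'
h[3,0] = 'height'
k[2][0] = 'population'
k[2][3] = 'opportunity'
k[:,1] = ['variety', 'organization', 'childhood']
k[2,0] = 'population'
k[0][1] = 'variety'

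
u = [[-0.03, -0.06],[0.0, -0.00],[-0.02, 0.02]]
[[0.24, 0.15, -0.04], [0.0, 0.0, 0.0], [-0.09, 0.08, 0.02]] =u@[[0.39, -4.34, -0.23], [-4.25, -0.36, 0.86]]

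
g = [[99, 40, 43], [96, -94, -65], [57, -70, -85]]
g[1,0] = 96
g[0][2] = 43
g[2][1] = -70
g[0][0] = 99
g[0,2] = 43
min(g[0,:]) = 40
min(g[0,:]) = 40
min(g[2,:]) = -85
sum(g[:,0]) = 252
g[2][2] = -85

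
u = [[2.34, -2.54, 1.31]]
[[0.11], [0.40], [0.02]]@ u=[[0.26, -0.28, 0.14],[0.94, -1.02, 0.52],[0.05, -0.05, 0.03]]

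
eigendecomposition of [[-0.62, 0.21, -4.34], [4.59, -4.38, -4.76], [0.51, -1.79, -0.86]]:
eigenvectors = [[-0.38, -0.57, -0.62], [-0.85, -0.72, -0.71], [-0.37, -0.40, 0.34]]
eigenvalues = [-4.42, -3.39, 1.95]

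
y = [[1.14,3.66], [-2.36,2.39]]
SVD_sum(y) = [[-0.41, 3.48],[-0.31, 2.63]] + [[1.55, 0.18],[-2.05, -0.24]]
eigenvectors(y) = [[0.78+0.00j, 0.78-0.00j], [(0.13+0.61j), (0.13-0.61j)]]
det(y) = 11.36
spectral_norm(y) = 4.39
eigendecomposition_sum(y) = [[(0.57+1.63j),(1.83-1.12j)], [(-1.18+0.73j),1.19+1.24j]] + [[0.57-1.63j, 1.83+1.12j],[(-1.18-0.73j), (1.19-1.24j)]]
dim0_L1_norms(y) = [3.5, 6.05]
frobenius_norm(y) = 5.10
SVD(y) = [[0.8, 0.60],[0.6, -0.80]] @ diag([4.391050275362047, 2.5875813956749045]) @ [[-0.12,0.99], [0.99,0.12]]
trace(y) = 3.53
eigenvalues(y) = [(1.76+2.87j), (1.76-2.87j)]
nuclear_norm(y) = 6.98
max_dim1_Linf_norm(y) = 3.66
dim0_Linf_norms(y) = [2.36, 3.66]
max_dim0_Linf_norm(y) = 3.66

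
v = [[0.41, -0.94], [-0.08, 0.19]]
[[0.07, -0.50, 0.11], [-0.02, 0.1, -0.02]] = v @ [[-0.46, -0.21, 0.03], [-0.28, 0.44, -0.10]]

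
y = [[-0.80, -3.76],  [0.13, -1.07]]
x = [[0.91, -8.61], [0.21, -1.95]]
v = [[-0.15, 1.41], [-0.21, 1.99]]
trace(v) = 1.84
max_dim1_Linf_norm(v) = 1.99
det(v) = -0.00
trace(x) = -1.04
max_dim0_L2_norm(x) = 8.83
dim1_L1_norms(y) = [4.56, 1.2]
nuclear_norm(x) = 8.88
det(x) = 0.03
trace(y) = -1.87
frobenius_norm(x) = 8.88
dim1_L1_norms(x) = [9.52, 2.16]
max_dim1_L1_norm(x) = 9.52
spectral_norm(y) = 3.98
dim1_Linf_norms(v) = [1.41, 1.99]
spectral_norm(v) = 2.45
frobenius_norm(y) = 3.99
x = y @ v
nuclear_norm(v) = 2.45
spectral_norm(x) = 8.88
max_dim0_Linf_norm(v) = 1.99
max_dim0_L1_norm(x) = 10.56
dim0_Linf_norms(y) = [0.8, 3.76]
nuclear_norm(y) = 4.32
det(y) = 1.34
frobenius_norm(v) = 2.45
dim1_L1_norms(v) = [1.56, 2.2]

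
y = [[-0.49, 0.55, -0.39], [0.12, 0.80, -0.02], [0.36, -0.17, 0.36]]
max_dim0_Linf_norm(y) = 0.8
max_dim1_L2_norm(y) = 0.83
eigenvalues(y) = [-0.34, 0.16, 0.85]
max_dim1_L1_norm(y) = 1.43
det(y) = -0.05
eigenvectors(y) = [[0.88, 0.44, -0.39], [-0.1, -0.11, -0.92], [-0.47, -0.89, 0.03]]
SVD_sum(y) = [[-0.31, 0.67, -0.31], [-0.24, 0.53, -0.25], [0.16, -0.35, 0.17]] + [[-0.16,-0.12,-0.11], [0.35,0.28,0.24], [0.23,0.18,0.15]] + [[-0.02, 0.00, 0.03], [0.01, -0.00, -0.01], [-0.03, 0.00, 0.04]]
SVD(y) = [[-0.73, 0.35, 0.59], [-0.57, -0.79, -0.23], [0.38, -0.51, 0.77]] @ diag([1.1029862652042854, 0.6455095382288906, 0.06586907336699348]) @ [[0.39, -0.84, 0.39],[-0.70, -0.54, -0.47],[-0.61, 0.09, 0.79]]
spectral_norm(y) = 1.10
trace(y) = 0.67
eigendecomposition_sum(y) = [[-0.46,0.18,-0.25], [0.05,-0.02,0.03], [0.25,-0.1,0.13]] + [[-0.06, 0.02, -0.11],[0.01, -0.01, 0.03],[0.12, -0.04, 0.22]] + [[0.02, 0.35, -0.03], [0.05, 0.83, -0.08], [-0.0, -0.03, 0.0]]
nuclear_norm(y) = 1.81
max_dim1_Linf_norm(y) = 0.8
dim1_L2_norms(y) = [0.83, 0.81, 0.54]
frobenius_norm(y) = 1.28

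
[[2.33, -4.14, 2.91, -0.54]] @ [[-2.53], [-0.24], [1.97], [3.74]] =[[-1.19]]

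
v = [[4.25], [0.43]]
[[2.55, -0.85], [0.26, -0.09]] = v @ [[0.6, -0.20]]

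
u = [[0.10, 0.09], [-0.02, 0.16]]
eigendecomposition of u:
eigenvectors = [[0.90+0.00j, 0.90-0.00j], [0.30+0.30j, (0.3-0.3j)]]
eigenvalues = [(0.13+0.03j), (0.13-0.03j)]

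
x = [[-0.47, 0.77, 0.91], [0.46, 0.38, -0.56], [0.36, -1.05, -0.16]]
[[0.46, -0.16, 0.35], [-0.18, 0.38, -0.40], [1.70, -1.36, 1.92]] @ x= [[-0.16,-0.07,0.45],[0.12,0.43,-0.31],[-0.73,-1.22,2.0]]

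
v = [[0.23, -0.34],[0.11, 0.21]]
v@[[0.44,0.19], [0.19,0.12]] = [[0.04, 0.0], [0.09, 0.05]]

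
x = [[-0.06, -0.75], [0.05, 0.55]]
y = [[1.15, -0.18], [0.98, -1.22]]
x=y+[[-1.21, -0.57], [-0.93, 1.77]]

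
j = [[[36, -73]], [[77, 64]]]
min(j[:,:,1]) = -73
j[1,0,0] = 77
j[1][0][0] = 77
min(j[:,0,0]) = 36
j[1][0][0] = 77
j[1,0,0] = 77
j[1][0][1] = 64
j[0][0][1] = -73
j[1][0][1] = 64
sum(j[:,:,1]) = -9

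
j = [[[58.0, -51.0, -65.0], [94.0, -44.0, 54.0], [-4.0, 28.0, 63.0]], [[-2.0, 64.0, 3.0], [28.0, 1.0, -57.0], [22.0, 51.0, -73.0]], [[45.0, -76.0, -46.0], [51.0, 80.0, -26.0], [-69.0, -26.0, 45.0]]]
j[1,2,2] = -73.0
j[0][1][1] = -44.0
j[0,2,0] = -4.0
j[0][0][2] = -65.0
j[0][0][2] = -65.0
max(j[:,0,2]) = 3.0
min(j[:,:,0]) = -69.0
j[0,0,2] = -65.0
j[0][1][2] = 54.0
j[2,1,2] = -26.0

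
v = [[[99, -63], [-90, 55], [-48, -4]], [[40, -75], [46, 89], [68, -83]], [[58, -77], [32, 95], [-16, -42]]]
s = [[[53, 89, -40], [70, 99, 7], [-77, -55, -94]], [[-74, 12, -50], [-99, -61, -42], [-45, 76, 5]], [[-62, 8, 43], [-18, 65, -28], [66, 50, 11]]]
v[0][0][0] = 99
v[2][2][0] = -16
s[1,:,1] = [12, -61, 76]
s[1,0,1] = 12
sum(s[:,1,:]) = -7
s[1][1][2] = -42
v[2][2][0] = -16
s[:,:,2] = [[-40, 7, -94], [-50, -42, 5], [43, -28, 11]]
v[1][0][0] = 40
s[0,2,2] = -94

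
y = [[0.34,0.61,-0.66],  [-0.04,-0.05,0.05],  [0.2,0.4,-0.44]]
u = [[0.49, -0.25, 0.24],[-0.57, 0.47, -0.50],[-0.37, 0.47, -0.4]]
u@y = [[0.22,0.41,-0.44], [-0.31,-0.57,0.62], [-0.22,-0.41,0.44]]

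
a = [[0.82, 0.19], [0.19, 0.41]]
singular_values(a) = [0.89, 0.34]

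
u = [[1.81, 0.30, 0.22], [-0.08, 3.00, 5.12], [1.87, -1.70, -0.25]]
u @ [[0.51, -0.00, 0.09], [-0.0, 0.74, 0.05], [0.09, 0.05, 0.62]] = [[0.94, 0.23, 0.31], [0.42, 2.48, 3.32], [0.93, -1.27, -0.07]]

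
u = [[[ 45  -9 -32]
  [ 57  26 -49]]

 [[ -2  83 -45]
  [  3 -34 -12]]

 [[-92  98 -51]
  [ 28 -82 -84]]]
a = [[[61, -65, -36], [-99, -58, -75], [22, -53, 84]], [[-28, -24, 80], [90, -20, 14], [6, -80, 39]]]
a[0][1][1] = -58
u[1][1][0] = 3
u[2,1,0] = 28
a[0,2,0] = 22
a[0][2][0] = 22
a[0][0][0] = 61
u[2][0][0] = -92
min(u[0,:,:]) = -49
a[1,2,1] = -80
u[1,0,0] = -2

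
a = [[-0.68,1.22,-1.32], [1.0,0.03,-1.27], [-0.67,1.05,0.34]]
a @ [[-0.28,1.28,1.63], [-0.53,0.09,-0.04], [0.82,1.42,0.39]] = [[-1.54, -2.64, -1.67], [-1.34, -0.52, 1.13], [-0.09, -0.28, -1.0]]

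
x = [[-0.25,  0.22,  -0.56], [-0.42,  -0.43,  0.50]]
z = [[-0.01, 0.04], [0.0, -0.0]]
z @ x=[[-0.01, -0.02, 0.03], [0.0, 0.00, 0.00]]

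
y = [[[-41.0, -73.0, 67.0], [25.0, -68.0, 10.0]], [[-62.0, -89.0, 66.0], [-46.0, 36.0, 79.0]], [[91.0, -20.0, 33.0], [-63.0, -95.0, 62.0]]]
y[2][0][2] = 33.0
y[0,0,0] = -41.0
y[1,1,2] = 79.0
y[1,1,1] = 36.0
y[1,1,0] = -46.0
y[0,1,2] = 10.0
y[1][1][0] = -46.0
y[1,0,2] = 66.0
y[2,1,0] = -63.0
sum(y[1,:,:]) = -16.0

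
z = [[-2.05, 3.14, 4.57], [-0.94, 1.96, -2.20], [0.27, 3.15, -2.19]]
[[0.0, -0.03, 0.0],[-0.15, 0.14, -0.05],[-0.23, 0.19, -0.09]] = z @ [[-0.01, 0.01, -0.01], [-0.05, 0.04, -0.02], [0.03, -0.03, 0.01]]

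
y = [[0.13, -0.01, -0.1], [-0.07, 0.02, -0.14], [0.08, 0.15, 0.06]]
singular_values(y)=[0.2, 0.17, 0.12]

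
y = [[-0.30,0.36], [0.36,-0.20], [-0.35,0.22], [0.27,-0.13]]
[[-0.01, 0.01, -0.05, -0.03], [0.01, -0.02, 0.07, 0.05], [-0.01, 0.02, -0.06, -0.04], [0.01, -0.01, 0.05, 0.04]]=y @ [[0.04, -0.06, 0.2, 0.14], [0.01, -0.01, 0.03, 0.02]]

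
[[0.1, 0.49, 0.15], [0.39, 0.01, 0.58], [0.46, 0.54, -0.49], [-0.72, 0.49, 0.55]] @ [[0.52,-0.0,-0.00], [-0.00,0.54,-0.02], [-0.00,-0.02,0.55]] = [[0.05, 0.26, 0.07], [0.2, -0.01, 0.32], [0.24, 0.30, -0.28], [-0.37, 0.25, 0.29]]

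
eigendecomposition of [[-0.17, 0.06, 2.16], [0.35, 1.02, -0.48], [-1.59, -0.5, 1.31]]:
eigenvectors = [[(-0.76+0j), -0.76-0.00j, -0.33+0.00j],[0.18+0.04j, (0.18-0.04j), (0.92+0j)],[(-0.27-0.57j), (-0.27+0.57j), (-0.2+0j)]]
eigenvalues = [(0.58+1.62j), (0.58-1.62j), (1+0j)]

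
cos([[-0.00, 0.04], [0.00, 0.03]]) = [[1.0, -0.00],[0.00, 1.0]]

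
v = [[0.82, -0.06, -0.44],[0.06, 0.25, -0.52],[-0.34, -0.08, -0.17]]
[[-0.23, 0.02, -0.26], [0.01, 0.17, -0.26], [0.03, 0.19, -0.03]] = v@[[-0.21, -0.25, -0.1], [0.29, -0.26, -0.13], [0.09, -0.48, 0.42]]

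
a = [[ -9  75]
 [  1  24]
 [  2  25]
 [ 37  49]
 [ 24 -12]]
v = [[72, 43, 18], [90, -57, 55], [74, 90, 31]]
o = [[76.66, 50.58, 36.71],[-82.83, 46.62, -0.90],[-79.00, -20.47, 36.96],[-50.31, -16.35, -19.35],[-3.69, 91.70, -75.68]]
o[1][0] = -82.83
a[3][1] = 49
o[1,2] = -0.9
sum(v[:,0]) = 236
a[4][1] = -12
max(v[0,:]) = 72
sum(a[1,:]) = 25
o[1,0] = -82.83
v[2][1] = 90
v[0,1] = 43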